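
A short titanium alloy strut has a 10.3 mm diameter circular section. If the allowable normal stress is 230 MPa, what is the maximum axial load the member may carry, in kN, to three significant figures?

19.2 kN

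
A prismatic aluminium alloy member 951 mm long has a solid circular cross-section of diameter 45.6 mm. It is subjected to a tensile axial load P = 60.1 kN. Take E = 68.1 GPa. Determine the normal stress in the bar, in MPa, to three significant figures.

A = 1633 mm².
σ = N/A = 60100/1633 = 36.8 MPa.

36.8 MPa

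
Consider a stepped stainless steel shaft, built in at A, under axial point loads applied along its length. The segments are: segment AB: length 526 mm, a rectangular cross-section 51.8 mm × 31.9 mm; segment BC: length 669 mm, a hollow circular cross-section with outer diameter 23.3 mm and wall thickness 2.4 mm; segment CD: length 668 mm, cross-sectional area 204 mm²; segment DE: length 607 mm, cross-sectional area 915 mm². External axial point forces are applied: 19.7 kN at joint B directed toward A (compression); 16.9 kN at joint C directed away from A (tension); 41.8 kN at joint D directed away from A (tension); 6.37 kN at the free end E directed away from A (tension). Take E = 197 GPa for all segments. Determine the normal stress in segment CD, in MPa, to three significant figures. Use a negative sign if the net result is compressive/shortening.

236 MPa

Internal axial forces (sectioning from the free end, tension +): N_DE = 6.37 kN, N_CD = 48.17 kN, N_BC = 65.07 kN, N_AB = 45.37 kN.
σ_CD = N_CD/A_CD = 48170/204 = 236.1 MPa.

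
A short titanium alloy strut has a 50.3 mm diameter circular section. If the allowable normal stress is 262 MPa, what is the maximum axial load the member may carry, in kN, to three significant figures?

521 kN

A = 1987 mm².
P_max = σ_allow · A = 262 · 1987 = 520600 N = 520.6 kN.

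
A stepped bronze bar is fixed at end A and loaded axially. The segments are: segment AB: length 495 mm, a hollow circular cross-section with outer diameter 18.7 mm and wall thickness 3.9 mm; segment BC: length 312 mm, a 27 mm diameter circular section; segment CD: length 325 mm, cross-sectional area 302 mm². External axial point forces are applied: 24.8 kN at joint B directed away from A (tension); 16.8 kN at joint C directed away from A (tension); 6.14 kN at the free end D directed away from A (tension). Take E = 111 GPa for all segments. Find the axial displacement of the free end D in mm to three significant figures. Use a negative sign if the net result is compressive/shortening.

1.35 mm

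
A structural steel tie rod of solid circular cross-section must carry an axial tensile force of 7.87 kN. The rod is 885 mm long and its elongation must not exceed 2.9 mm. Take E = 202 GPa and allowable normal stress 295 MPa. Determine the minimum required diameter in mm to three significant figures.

5.83 mm

Required area A ≥ P/σ_allow = 7870/295 = 26.68 mm².
For a solid circular section, d ≥ √(4A/π) = 5.828 mm.
Elongation limit: A ≥ PL/(Eδ_allow) = 7870·885/(202000·2.9) = 11.89 mm² ⇒ d ≥ 3.891 mm.
The stress limit governs.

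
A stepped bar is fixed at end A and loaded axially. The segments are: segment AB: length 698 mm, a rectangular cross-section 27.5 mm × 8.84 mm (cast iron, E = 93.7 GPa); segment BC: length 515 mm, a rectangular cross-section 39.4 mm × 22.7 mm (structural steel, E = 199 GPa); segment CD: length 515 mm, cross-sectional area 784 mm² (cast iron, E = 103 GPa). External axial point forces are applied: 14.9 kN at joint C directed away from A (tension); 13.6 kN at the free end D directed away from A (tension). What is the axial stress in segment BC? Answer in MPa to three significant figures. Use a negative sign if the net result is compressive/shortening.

Internal axial forces (sectioning from the free end, tension +): N_CD = 13.6 kN, N_BC = 28.5 kN, N_AB = 28.5 kN.
A_BC = 894.4 mm².
σ_BC = N_BC/A_BC = 28500/894.4 = 31.87 MPa.

31.9 MPa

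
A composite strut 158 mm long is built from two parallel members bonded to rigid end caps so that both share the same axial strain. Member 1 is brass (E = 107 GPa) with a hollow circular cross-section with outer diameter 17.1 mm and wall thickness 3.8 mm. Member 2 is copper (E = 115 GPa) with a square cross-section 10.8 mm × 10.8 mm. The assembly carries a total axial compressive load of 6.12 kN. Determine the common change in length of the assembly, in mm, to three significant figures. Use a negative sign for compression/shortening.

-0.0318 mm

A_1 = 158.8 mm².
A_2 = 116.6 mm².
Equal strain + equilibrium ⇒ each member carries load in proportion to AE: A₁E₁ = 16990000 N, A₂E₂ = 13410000 N, ΣAE = 30400000 N.
δ = PL/ΣAE = -6120·158/30400000 = -0.03181 mm.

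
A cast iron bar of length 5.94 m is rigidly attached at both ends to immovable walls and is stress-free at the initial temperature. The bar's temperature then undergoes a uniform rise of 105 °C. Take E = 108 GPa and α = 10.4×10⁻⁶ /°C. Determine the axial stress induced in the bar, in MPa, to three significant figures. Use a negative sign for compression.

-118 MPa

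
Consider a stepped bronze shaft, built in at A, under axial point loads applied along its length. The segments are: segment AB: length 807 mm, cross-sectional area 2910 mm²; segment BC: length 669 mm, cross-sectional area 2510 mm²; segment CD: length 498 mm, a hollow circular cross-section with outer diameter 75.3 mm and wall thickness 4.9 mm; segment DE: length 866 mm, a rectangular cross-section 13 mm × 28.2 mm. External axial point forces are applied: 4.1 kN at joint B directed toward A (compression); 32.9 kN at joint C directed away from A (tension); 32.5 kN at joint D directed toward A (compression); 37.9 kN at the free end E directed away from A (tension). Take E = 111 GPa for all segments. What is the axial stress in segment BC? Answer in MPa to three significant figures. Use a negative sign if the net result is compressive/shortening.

15.3 MPa

Internal axial forces (sectioning from the free end, tension +): N_DE = 37.9 kN, N_CD = 5.4 kN, N_BC = 38.3 kN, N_AB = 34.2 kN.
σ_BC = N_BC/A_BC = 38300/2510 = 15.26 MPa.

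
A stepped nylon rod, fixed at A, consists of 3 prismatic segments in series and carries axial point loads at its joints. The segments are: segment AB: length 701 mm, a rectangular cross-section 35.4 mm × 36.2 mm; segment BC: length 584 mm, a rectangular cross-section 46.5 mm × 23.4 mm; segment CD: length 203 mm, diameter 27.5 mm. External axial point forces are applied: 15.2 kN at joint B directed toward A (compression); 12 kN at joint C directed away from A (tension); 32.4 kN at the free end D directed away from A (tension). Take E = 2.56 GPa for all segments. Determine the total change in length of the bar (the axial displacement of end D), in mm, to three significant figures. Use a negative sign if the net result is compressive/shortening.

19.9 mm

Internal axial forces (sectioning from the free end, tension +): N_CD = 32.4 kN, N_BC = 44.4 kN, N_AB = 29.2 kN.
A_AB = 1281 mm².
A_BC = 1088 mm².
A_CD = 594 mm².
δ_AB = 29200·701/(1281·2560) = 6.239 mm
δ_BC = 44400·584/(1088·2560) = 9.309 mm
δ_CD = 32400·203/(594·2560) = 4.326 mm
δ = Σδ_i = 19.87 mm.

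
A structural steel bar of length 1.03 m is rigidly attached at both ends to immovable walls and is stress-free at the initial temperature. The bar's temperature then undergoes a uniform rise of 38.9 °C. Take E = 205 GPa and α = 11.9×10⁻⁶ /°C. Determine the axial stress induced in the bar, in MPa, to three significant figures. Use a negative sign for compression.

-94.9 MPa

Free thermal expansion αLΔT = 11.9e-6 · 1030 · 38.9 = 0.4768 mm.
The walls impose strain ε = −(0.4768)/1030 = -4.6291e-04; σ = Eε = 205000 · -4.6291e-04 = -94.9 MPa.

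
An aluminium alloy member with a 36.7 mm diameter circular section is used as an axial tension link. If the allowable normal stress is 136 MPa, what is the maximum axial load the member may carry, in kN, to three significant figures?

A = 1058 mm².
P_max = σ_allow · A = 136 · 1058 = 143900 N = 143.9 kN.

144 kN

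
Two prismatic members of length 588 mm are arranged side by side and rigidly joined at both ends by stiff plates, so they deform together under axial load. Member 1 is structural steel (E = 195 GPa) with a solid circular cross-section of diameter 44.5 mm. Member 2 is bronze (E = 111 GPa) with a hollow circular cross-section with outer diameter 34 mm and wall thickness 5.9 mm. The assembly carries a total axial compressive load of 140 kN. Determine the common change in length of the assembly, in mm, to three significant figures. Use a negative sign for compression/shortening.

A_1 = 1555 mm².
A_2 = 520.8 mm².
Equal strain + equilibrium ⇒ each member carries load in proportion to AE: A₁E₁ = 303300000 N, A₂E₂ = 57810000 N, ΣAE = 361100000 N.
δ = PL/ΣAE = -140000·588/361100000 = -0.228 mm.

-0.228 mm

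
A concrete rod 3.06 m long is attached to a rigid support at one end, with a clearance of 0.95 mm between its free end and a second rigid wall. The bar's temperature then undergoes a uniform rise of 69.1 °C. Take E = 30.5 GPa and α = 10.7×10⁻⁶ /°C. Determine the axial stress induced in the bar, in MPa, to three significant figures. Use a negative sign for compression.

-13.1 MPa

Free thermal expansion αLΔT = 10.7e-6 · 3060 · 69.1 = 2.262 mm.
The walls engage after the gap closes; constrained expansion = 2.262 − 0.95 = 1.312 mm.
The walls impose strain ε = −(1.312)/3060 = -4.2891e-04; σ = Eε = 30500 · -4.2891e-04 = -13.08 MPa.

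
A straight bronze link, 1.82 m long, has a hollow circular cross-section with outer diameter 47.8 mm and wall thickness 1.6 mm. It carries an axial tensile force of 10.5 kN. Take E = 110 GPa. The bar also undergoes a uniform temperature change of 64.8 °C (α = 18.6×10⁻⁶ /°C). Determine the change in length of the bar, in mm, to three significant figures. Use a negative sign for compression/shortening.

2.94 mm

A = 232.2 mm².
δ_mech = NL/(AE) = 10500·1820/(232.2·110000) = 0.7481 mm.
δ_thermal = αLΔT = 18.6e-6·1820·64.8 = 2.194 mm.
δ = δ_mech + δ_thermal = 2.942 mm.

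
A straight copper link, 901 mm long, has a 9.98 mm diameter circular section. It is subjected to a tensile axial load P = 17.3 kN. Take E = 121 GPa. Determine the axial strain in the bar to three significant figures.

A = 78.23 mm².
σ = N/A = 221.2 MPa; ε = σ/E = 221.2/121000 = 1.828e-03.

0.00183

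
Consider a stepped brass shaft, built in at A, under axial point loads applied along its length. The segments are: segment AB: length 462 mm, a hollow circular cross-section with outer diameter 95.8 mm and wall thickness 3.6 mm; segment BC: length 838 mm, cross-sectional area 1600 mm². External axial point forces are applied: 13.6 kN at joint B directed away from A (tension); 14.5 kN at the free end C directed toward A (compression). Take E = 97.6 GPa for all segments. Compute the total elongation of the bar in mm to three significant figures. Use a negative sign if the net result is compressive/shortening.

-0.0819 mm

Internal axial forces (sectioning from the free end, tension +): N_BC = -14.5 kN, N_AB = -0.9 kN.
A_AB = 1043 mm².
δ_AB = -900·462/(1043·97600) = -0.004086 mm
δ_BC = -14500·838/(1600·97600) = -0.07781 mm
δ = Σδ_i = -0.0819 mm.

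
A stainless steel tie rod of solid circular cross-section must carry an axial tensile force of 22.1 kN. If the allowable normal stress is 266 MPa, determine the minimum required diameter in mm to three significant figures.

10.3 mm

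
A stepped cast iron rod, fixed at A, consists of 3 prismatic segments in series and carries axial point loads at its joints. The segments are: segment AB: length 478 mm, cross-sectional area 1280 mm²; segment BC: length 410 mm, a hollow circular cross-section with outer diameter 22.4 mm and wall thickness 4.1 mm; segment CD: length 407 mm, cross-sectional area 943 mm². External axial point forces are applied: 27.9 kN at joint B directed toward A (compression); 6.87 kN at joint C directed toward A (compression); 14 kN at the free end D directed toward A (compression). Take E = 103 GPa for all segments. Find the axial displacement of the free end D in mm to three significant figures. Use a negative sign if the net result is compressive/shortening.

Internal axial forces (sectioning from the free end, tension +): N_CD = -14 kN, N_BC = -20.87 kN, N_AB = -48.77 kN.
A_BC = 235.7 mm².
δ_AB = -48770·478/(1280·103000) = -0.1768 mm
δ_BC = -20870·410/(235.7·103000) = -0.3524 mm
δ_CD = -14000·407/(943·103000) = -0.05866 mm
δ = Σδ_i = -0.5879 mm.

-0.588 mm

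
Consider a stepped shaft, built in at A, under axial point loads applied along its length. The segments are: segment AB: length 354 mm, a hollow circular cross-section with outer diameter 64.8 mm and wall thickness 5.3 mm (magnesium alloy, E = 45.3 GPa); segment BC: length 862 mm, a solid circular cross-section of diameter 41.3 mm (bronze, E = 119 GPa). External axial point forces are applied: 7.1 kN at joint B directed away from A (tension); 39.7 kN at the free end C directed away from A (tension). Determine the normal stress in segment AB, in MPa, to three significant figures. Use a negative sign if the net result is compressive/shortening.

Internal axial forces (sectioning from the free end, tension +): N_BC = 39.7 kN, N_AB = 46.8 kN.
A_AB = 990.7 mm².
σ_AB = N_AB/A_AB = 46800/990.7 = 47.24 MPa.

47.2 MPa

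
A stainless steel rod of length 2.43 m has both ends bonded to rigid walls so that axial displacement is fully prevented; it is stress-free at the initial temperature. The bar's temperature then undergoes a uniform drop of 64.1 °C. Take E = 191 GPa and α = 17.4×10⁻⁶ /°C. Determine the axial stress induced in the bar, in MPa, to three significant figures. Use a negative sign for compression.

Free thermal expansion αLΔT = 17.4e-6 · 2430 · -64.1 = -2.71 mm.
The walls impose strain ε = −(-2.71)/2430 = 1.1153e-03; σ = Eε = 191000 · 1.1153e-03 = 213 MPa.

213 MPa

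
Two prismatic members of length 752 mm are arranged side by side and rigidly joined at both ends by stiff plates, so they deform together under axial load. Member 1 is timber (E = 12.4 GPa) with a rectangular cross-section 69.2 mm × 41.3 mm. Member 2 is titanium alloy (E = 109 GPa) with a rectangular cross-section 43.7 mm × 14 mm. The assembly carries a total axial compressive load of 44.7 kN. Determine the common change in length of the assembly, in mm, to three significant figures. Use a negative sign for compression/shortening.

-0.329 mm

A_1 = 2858 mm².
A_2 = 611.8 mm².
Equal strain + equilibrium ⇒ each member carries load in proportion to AE: A₁E₁ = 35440000 N, A₂E₂ = 66690000 N, ΣAE = 102100000 N.
δ = PL/ΣAE = -44700·752/102100000 = -0.3291 mm.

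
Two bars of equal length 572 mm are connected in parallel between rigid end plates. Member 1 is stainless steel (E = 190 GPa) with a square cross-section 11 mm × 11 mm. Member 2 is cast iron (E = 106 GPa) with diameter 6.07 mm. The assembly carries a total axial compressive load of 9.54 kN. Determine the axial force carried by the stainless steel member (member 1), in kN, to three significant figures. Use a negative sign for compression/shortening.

-8.42 kN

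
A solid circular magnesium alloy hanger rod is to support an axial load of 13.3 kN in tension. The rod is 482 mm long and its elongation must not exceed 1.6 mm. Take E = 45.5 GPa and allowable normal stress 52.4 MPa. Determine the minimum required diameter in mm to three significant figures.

18.0 mm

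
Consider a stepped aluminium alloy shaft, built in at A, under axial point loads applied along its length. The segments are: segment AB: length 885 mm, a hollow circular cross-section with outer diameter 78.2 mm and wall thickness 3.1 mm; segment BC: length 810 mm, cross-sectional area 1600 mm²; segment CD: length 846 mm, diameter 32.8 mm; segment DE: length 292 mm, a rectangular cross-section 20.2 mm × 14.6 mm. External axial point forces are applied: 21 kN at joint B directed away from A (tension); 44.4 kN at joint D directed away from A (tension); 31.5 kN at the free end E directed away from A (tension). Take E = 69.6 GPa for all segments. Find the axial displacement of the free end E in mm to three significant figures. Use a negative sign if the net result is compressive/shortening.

Internal axial forces (sectioning from the free end, tension +): N_DE = 31.5 kN, N_CD = 75.9 kN, N_BC = 75.9 kN, N_AB = 96.9 kN.
A_AB = 731.4 mm².
A_CD = 845 mm².
A_DE = 294.9 mm².
δ_AB = 96900·885/(731.4·69600) = 1.685 mm
δ_BC = 75900·810/(1600·69600) = 0.5521 mm
δ_CD = 75900·846/(845·69600) = 1.092 mm
δ_DE = 31500·292/(294.9·69600) = 0.4481 mm
δ = Σδ_i = 3.777 mm.

3.78 mm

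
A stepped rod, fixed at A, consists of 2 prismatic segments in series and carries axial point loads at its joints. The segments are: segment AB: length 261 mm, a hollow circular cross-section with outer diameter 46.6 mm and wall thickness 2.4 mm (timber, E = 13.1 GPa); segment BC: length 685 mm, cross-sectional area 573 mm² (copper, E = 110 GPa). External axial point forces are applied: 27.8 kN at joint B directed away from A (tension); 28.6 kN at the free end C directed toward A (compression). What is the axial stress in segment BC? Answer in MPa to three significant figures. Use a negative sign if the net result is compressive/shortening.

-49.9 MPa

Internal axial forces (sectioning from the free end, tension +): N_BC = -28.6 kN, N_AB = -0.8 kN.
σ_BC = N_BC/A_BC = -28600/573 = -49.91 MPa.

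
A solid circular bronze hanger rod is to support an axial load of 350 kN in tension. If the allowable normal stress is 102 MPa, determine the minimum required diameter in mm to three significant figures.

Required area A ≥ P/σ_allow = 350000/102 = 3431 mm².
For a solid circular section, d ≥ √(4A/π) = 66.1 mm.

66.1 mm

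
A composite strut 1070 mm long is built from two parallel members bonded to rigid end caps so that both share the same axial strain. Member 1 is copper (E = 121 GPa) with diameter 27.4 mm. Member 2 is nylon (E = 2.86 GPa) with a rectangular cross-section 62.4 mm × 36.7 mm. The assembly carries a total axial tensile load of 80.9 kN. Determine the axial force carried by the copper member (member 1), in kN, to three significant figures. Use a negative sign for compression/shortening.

A_1 = 589.6 mm².
A_2 = 2290 mm².
Equal strain + equilibrium ⇒ each member carries load in proportion to AE: A₁E₁ = 71350000 N, A₂E₂ = 6550000 N, ΣAE = 77900000 N.
F₁ = P·A₁E₁/ΣAE = 80900·71350000/77900000 = 74100 N.

74.1 kN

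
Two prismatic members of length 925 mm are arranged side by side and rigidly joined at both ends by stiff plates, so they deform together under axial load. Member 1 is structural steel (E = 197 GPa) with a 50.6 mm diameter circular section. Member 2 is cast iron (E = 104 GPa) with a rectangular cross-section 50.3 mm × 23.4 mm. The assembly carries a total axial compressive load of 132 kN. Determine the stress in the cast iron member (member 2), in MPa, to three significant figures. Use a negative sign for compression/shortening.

-26.5 MPa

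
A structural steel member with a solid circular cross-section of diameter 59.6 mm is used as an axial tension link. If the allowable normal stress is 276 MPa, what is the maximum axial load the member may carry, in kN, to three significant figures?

770 kN

A = 2790 mm².
P_max = σ_allow · A = 276 · 2790 = 770000 N = 770 kN.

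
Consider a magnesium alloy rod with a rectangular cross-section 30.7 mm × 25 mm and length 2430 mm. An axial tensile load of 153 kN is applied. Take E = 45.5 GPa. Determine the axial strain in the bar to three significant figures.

A = 767.5 mm².
σ = N/A = 199.3 MPa; ε = σ/E = 199.3/45500 = 4.381e-03.

0.00438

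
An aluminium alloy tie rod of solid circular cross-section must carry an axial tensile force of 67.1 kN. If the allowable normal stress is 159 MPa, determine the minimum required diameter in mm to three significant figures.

23.2 mm

Required area A ≥ P/σ_allow = 67100/159 = 422 mm².
For a solid circular section, d ≥ √(4A/π) = 23.18 mm.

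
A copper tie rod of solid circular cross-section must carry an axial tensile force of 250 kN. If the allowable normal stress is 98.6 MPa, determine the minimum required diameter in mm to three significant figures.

Required area A ≥ P/σ_allow = 250000/98.6 = 2535 mm².
For a solid circular section, d ≥ √(4A/π) = 56.82 mm.

56.8 mm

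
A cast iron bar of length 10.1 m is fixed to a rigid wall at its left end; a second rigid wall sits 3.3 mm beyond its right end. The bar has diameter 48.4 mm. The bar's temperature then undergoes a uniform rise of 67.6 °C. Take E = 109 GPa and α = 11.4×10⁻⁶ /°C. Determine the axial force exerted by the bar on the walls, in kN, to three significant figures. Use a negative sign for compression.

Free thermal expansion αLΔT = 11.4e-6 · 10100 · 67.6 = 7.783 mm.
The walls engage after the gap closes; constrained expansion = 7.783 − 3.3 = 4.483 mm.
The walls impose strain ε = −(4.483)/10100 = -4.4391e-04; σ = Eε = 109000 · -4.4391e-04 = -48.39 MPa.
Wall reaction R = σ·A = -48.39·1840 = -89020 N = -89.02 kN.

-89.0 kN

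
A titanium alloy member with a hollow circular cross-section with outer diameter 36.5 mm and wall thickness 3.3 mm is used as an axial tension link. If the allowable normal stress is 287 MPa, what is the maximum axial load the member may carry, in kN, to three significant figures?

98.8 kN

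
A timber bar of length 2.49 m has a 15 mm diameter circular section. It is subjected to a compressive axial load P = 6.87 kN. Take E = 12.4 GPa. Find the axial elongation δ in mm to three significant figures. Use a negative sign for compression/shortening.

-7.81 mm

A = 176.7 mm².
δ_mech = NL/(AE) = -6870·2490/(176.7·12400) = -7.807 mm.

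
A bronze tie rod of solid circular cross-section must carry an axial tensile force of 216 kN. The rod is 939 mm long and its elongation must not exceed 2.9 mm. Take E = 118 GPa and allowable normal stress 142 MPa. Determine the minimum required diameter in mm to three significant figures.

44.0 mm

Required area A ≥ P/σ_allow = 216000/142 = 1521 mm².
For a solid circular section, d ≥ √(4A/π) = 44.01 mm.
Elongation limit: A ≥ PL/(Eδ_allow) = 216000·939/(118000·2.9) = 592.7 mm² ⇒ d ≥ 27.47 mm.
The stress limit governs.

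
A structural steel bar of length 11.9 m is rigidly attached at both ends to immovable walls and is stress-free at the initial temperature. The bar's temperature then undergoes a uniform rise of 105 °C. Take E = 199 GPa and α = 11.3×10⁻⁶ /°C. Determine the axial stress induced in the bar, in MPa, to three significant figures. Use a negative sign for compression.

Free thermal expansion αLΔT = 11.3e-6 · 11900 · 105 = 14.12 mm.
The walls impose strain ε = −(14.12)/11900 = -1.1865e-03; σ = Eε = 199000 · -1.1865e-03 = -236.1 MPa.

-236 MPa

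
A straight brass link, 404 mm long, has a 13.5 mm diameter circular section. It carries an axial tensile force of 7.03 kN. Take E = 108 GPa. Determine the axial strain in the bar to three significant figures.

4.55e-04

A = 143.1 mm².
σ = N/A = 49.11 MPa; ε = σ/E = 49.11/108000 = 4.548e-04.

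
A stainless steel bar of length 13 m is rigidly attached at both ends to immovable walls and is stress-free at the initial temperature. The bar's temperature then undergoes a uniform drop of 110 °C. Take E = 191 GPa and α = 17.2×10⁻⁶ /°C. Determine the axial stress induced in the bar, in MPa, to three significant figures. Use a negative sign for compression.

361 MPa

Free thermal expansion αLΔT = 17.2e-6 · 13000 · -110 = -24.6 mm.
The walls impose strain ε = −(-24.6)/13000 = 1.8920e-03; σ = Eε = 191000 · 1.8920e-03 = 361.4 MPa.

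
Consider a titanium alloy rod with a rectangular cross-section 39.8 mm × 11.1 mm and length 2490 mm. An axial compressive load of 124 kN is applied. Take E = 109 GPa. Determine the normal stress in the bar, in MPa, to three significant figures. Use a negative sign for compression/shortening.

-281 MPa

A = 441.8 mm².
σ = N/A = -124000/441.8 = -280.7 MPa.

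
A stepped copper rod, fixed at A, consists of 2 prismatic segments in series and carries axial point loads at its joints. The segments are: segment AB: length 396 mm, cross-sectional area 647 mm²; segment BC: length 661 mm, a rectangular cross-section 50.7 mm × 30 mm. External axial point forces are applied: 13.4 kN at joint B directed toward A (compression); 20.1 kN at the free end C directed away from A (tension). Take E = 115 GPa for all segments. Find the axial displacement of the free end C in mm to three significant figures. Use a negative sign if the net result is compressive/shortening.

0.112 mm

Internal axial forces (sectioning from the free end, tension +): N_BC = 20.1 kN, N_AB = 6.7 kN.
A_BC = 1521 mm².
δ_AB = 6700·396/(647·115000) = 0.03566 mm
δ_BC = 20100·661/(1521·115000) = 0.07596 mm
δ = Σδ_i = 0.1116 mm.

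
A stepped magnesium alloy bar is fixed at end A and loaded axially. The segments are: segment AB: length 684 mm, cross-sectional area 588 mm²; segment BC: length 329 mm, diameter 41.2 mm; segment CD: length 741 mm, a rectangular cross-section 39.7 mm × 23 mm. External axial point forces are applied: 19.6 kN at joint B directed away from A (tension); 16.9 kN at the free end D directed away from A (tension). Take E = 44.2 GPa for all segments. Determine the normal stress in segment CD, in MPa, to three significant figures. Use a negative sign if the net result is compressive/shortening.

18.5 MPa

Internal axial forces (sectioning from the free end, tension +): N_CD = 16.9 kN, N_BC = 16.9 kN, N_AB = 36.5 kN.
A_CD = 913.1 mm².
σ_CD = N_CD/A_CD = 16900/913.1 = 18.51 MPa.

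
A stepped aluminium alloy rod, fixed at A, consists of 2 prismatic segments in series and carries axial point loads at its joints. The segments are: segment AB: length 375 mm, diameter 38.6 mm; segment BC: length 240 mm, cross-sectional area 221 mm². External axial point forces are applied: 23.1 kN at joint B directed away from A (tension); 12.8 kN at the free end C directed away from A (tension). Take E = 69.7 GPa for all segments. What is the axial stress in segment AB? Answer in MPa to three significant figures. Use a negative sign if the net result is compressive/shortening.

Internal axial forces (sectioning from the free end, tension +): N_BC = 12.8 kN, N_AB = 35.9 kN.
A_AB = 1170 mm².
σ_AB = N_AB/A_AB = 35900/1170 = 30.68 MPa.

30.7 MPa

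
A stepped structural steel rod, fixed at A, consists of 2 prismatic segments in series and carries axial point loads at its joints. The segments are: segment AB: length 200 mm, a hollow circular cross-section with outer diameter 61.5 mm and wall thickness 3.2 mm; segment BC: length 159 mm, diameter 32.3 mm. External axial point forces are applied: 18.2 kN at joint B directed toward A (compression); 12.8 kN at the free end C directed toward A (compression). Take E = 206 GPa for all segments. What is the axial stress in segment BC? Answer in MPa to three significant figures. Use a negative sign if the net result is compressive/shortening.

-15.6 MPa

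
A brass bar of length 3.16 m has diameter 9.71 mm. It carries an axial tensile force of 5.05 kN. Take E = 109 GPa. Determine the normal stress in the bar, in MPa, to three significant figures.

68.2 MPa

A = 74.05 mm².
σ = N/A = 5050/74.05 = 68.2 MPa.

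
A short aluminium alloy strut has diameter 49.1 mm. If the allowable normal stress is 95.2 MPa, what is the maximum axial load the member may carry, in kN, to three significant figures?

A = 1893 mm².
P_max = σ_allow · A = 95.2 · 1893 = 180300 N = 180.3 kN.

180 kN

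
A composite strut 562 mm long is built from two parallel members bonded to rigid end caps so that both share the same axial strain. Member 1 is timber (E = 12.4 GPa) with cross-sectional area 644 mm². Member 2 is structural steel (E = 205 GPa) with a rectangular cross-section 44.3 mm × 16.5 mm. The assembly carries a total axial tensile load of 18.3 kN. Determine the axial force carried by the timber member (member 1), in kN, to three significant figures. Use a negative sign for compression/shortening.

0.926 kN

A_2 = 730.9 mm².
Equal strain + equilibrium ⇒ each member carries load in proportion to AE: A₁E₁ = 7986000 N, A₂E₂ = 149800000 N, ΣAE = 157800000 N.
F₁ = P·A₁E₁/ΣAE = 18300·7986000/157800000 = 925.9 N.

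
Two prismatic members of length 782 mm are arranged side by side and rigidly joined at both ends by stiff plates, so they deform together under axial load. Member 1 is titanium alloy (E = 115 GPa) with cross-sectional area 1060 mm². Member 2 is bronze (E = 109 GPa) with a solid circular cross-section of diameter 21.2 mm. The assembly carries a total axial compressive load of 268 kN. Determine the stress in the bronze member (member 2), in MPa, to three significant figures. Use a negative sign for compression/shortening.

-182 MPa

A_2 = 353 mm².
Equal strain + equilibrium ⇒ each member carries load in proportion to AE: A₁E₁ = 121900000 N, A₂E₂ = 38480000 N, ΣAE = 160400000 N.
σ₂ = P·E₂/ΣAE = -268000·109000/160400000 = -182.1 MPa.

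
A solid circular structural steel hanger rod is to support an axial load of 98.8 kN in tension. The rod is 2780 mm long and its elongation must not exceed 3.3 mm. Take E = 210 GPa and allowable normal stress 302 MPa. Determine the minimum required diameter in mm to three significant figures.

Required area A ≥ P/σ_allow = 98800/302 = 327.2 mm².
For a solid circular section, d ≥ √(4A/π) = 20.41 mm.
Elongation limit: A ≥ PL/(Eδ_allow) = 98800·2780/(210000·3.3) = 396.3 mm² ⇒ d ≥ 22.46 mm.
The elongation limit governs.

22.5 mm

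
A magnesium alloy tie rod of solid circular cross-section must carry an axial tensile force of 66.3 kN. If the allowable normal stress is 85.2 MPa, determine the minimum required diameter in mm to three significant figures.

Required area A ≥ P/σ_allow = 66300/85.2 = 778.2 mm².
For a solid circular section, d ≥ √(4A/π) = 31.48 mm.

31.5 mm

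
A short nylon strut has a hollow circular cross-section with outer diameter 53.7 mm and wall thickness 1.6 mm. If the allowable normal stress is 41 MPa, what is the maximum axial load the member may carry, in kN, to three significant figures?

10.7 kN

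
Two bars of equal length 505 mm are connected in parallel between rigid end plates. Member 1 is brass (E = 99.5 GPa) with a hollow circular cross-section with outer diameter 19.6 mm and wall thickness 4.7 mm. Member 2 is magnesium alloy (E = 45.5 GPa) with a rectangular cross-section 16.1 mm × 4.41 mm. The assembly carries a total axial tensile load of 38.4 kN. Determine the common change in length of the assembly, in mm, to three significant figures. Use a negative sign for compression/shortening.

A_1 = 220 mm².
A_2 = 71 mm².
Equal strain + equilibrium ⇒ each member carries load in proportion to AE: A₁E₁ = 21890000 N, A₂E₂ = 3231000 N, ΣAE = 25120000 N.
δ = PL/ΣAE = 38400·505/25120000 = 0.7719 mm.

0.772 mm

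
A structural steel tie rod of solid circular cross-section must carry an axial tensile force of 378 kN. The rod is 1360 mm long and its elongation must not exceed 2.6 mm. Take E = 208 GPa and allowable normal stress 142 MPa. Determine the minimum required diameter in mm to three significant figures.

Required area A ≥ P/σ_allow = 378000/142 = 2662 mm².
For a solid circular section, d ≥ √(4A/π) = 58.22 mm.
Elongation limit: A ≥ PL/(Eδ_allow) = 378000·1360/(208000·2.6) = 950.6 mm² ⇒ d ≥ 34.79 mm.
The stress limit governs.

58.2 mm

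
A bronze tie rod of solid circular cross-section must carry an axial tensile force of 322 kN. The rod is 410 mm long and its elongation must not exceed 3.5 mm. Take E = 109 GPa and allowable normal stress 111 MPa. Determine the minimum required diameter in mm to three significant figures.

60.8 mm

Required area A ≥ P/σ_allow = 322000/111 = 2901 mm².
For a solid circular section, d ≥ √(4A/π) = 60.77 mm.
Elongation limit: A ≥ PL/(Eδ_allow) = 322000·410/(109000·3.5) = 346.1 mm² ⇒ d ≥ 20.99 mm.
The stress limit governs.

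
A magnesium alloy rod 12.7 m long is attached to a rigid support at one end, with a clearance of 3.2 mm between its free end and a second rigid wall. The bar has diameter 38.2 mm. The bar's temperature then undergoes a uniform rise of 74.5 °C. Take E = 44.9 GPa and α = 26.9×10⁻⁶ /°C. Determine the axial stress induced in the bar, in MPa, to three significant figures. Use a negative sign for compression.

-78.7 MPa

Free thermal expansion αLΔT = 26.9e-6 · 12700 · 74.5 = 25.45 mm.
The walls engage after the gap closes; constrained expansion = 25.45 − 3.2 = 22.25 mm.
The walls impose strain ε = −(22.25)/12700 = -1.7521e-03; σ = Eε = 44900 · -1.7521e-03 = -78.67 MPa.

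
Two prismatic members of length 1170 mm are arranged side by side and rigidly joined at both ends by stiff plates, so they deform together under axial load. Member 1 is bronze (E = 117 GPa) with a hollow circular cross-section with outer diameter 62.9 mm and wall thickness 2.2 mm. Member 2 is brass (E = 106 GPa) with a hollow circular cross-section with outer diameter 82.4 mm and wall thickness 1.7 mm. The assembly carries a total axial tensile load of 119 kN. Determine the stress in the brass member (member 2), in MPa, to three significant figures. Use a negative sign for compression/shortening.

133 MPa

A_1 = 419.5 mm².
A_2 = 431 mm².
Equal strain + equilibrium ⇒ each member carries load in proportion to AE: A₁E₁ = 49080000 N, A₂E₂ = 45690000 N, ΣAE = 94770000 N.
σ₂ = P·E₂/ΣAE = 119000·106000/94770000 = 133.1 MPa.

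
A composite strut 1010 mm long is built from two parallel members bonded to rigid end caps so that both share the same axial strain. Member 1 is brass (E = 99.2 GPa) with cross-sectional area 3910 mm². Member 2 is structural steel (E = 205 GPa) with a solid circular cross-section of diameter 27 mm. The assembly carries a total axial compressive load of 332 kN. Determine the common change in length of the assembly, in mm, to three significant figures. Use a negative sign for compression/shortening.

A_2 = 572.6 mm².
Equal strain + equilibrium ⇒ each member carries load in proportion to AE: A₁E₁ = 387900000 N, A₂E₂ = 117400000 N, ΣAE = 505200000 N.
δ = PL/ΣAE = -332000·1010/505200000 = -0.6637 mm.

-0.664 mm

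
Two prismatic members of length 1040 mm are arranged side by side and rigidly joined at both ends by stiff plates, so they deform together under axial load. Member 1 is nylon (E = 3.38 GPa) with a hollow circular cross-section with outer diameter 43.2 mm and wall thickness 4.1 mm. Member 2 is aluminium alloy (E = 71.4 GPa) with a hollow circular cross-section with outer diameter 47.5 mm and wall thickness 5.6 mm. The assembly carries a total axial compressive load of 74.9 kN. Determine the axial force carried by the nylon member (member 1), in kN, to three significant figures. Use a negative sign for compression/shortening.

A_1 = 503.6 mm².
A_2 = 737.1 mm².
Equal strain + equilibrium ⇒ each member carries load in proportion to AE: A₁E₁ = 1702000 N, A₂E₂ = 52630000 N, ΣAE = 54330000 N.
F₁ = P·A₁E₁/ΣAE = -74900·1702000/54330000 = -2347 N.

-2.35 kN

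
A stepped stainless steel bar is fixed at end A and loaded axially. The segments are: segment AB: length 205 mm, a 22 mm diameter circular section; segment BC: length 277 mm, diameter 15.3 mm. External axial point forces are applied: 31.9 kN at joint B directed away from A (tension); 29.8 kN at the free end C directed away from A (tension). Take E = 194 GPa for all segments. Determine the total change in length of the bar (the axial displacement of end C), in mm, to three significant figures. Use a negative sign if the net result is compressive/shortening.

0.403 mm

Internal axial forces (sectioning from the free end, tension +): N_BC = 29.8 kN, N_AB = 61.7 kN.
A_AB = 380.1 mm².
A_BC = 183.9 mm².
δ_AB = 61700·205/(380.1·194000) = 0.1715 mm
δ_BC = 29800·277/(183.9·194000) = 0.2314 mm
δ = Σδ_i = 0.4029 mm.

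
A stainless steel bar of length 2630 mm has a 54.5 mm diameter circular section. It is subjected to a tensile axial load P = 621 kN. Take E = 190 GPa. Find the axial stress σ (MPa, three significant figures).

266 MPa

A = 2333 mm².
σ = N/A = 621000/2333 = 266.2 MPa.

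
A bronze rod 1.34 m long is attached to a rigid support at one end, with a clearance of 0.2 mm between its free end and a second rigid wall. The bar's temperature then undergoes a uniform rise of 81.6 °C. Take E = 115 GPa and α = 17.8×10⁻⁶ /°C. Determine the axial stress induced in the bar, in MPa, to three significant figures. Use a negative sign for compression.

-150 MPa

Free thermal expansion αLΔT = 17.8e-6 · 1340 · 81.6 = 1.946 mm.
The walls engage after the gap closes; constrained expansion = 1.946 − 0.2 = 1.746 mm.
The walls impose strain ε = −(1.746)/1340 = -1.3032e-03; σ = Eε = 115000 · -1.3032e-03 = -149.9 MPa.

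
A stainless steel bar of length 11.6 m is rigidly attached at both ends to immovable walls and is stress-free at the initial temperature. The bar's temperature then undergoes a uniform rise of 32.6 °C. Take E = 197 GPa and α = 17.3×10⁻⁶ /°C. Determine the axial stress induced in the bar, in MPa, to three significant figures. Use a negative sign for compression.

Free thermal expansion αLΔT = 17.3e-6 · 11600 · 32.6 = 6.542 mm.
The walls impose strain ε = −(6.542)/11600 = -5.6398e-04; σ = Eε = 197000 · -5.6398e-04 = -111.1 MPa.

-111 MPa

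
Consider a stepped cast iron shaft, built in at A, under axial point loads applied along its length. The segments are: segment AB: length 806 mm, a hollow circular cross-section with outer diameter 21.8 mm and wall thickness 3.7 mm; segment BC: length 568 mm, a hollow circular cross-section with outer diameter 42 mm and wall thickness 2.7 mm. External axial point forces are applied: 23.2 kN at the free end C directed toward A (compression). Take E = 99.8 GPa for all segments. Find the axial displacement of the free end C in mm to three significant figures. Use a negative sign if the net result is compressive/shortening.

-1.29 mm

Internal axial forces (sectioning from the free end, tension +): N_BC = -23.2 kN, N_AB = -23.2 kN.
A_AB = 210.4 mm².
A_BC = 333.4 mm².
δ_AB = -23200·806/(210.4·99800) = -0.8906 mm
δ_BC = -23200·568/(333.4·99800) = -0.3961 mm
δ = Σδ_i = -1.287 mm.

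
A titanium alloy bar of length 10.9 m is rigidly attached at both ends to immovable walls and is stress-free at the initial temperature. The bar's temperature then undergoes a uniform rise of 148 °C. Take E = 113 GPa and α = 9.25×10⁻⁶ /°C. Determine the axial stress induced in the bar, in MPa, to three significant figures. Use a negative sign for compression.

Free thermal expansion αLΔT = 9.25e-6 · 10900 · 148 = 14.92 mm.
The walls impose strain ε = −(14.92)/10900 = -1.3690e-03; σ = Eε = 113000 · -1.3690e-03 = -154.7 MPa.

-155 MPa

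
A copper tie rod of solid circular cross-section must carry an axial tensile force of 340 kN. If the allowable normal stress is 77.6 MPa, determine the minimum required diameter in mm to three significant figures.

Required area A ≥ P/σ_allow = 340000/77.6 = 4381 mm².
For a solid circular section, d ≥ √(4A/π) = 74.69 mm.

74.7 mm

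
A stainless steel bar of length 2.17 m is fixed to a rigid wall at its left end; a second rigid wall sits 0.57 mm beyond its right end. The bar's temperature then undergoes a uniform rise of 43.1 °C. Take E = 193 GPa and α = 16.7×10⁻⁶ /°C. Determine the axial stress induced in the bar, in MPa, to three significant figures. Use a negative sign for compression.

-88.2 MPa

Free thermal expansion αLΔT = 16.7e-6 · 2170 · 43.1 = 1.562 mm.
The walls engage after the gap closes; constrained expansion = 1.562 − 0.57 = 0.9919 mm.
The walls impose strain ε = −(0.9919)/2170 = -4.5710e-04; σ = Eε = 193000 · -4.5710e-04 = -88.22 MPa.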